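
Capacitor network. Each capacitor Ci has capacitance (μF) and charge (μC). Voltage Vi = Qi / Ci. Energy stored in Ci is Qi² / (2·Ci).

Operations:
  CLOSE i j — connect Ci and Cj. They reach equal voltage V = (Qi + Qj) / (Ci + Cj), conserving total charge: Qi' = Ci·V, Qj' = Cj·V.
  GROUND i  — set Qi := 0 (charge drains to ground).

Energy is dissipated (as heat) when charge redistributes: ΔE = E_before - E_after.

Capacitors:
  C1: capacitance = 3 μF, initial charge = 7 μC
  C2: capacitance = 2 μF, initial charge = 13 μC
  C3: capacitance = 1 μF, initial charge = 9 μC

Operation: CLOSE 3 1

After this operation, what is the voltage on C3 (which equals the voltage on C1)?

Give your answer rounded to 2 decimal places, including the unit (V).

Initial: C1(3μF, Q=7μC, V=2.33V), C2(2μF, Q=13μC, V=6.50V), C3(1μF, Q=9μC, V=9.00V)
Op 1: CLOSE 3-1: Q_total=16.00, C_total=4.00, V=4.00; Q3=4.00, Q1=12.00; dissipated=16.667

Answer: 4.00 V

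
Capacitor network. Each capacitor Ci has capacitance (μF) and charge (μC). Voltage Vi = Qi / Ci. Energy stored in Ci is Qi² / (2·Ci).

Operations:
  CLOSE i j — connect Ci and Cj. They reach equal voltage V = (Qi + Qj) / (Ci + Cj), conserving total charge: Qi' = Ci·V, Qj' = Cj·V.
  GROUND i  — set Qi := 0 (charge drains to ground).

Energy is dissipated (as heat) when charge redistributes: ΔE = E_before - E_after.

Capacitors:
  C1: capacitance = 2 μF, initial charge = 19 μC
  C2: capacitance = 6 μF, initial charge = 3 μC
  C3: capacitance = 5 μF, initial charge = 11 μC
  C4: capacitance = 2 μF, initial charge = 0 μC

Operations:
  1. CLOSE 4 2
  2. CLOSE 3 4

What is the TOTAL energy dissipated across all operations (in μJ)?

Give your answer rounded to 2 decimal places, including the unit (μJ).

Initial: C1(2μF, Q=19μC, V=9.50V), C2(6μF, Q=3μC, V=0.50V), C3(5μF, Q=11μC, V=2.20V), C4(2μF, Q=0μC, V=0.00V)
Op 1: CLOSE 4-2: Q_total=3.00, C_total=8.00, V=0.38; Q4=0.75, Q2=2.25; dissipated=0.188
Op 2: CLOSE 3-4: Q_total=11.75, C_total=7.00, V=1.68; Q3=8.39, Q4=3.36; dissipated=2.379
Total dissipated: 2.567 μJ

Answer: 2.57 μJ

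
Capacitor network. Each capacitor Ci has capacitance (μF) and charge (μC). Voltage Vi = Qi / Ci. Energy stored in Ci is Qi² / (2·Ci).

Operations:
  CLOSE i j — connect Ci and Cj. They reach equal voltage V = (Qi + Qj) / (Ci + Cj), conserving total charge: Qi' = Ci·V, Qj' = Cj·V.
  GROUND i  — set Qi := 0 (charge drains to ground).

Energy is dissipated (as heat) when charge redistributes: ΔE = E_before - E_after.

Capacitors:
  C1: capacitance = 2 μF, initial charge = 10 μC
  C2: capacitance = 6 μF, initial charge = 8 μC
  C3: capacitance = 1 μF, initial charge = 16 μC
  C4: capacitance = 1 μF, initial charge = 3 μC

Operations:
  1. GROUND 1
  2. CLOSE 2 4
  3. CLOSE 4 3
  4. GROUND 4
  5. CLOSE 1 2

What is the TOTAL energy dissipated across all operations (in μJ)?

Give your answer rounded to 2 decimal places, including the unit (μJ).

Answer: 118.68 μJ

Derivation:
Initial: C1(2μF, Q=10μC, V=5.00V), C2(6μF, Q=8μC, V=1.33V), C3(1μF, Q=16μC, V=16.00V), C4(1μF, Q=3μC, V=3.00V)
Op 1: GROUND 1: Q1=0; energy lost=25.000
Op 2: CLOSE 2-4: Q_total=11.00, C_total=7.00, V=1.57; Q2=9.43, Q4=1.57; dissipated=1.190
Op 3: CLOSE 4-3: Q_total=17.57, C_total=2.00, V=8.79; Q4=8.79, Q3=8.79; dissipated=52.046
Op 4: GROUND 4: Q4=0; energy lost=38.594
Op 5: CLOSE 1-2: Q_total=9.43, C_total=8.00, V=1.18; Q1=2.36, Q2=7.07; dissipated=1.852
Total dissipated: 118.683 μJ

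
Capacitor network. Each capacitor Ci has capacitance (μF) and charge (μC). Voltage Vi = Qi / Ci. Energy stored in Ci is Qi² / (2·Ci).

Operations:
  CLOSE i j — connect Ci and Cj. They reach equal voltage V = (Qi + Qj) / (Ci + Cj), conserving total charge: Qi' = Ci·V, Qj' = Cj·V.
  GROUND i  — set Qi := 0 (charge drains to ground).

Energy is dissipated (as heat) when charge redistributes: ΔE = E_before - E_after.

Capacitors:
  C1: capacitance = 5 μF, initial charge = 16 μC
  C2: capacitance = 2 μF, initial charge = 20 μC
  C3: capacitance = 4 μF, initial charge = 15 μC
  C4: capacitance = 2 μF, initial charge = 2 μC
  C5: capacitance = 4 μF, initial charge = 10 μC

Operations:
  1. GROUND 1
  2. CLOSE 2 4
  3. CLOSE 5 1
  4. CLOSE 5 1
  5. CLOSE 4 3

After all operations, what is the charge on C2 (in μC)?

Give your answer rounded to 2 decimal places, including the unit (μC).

Initial: C1(5μF, Q=16μC, V=3.20V), C2(2μF, Q=20μC, V=10.00V), C3(4μF, Q=15μC, V=3.75V), C4(2μF, Q=2μC, V=1.00V), C5(4μF, Q=10μC, V=2.50V)
Op 1: GROUND 1: Q1=0; energy lost=25.600
Op 2: CLOSE 2-4: Q_total=22.00, C_total=4.00, V=5.50; Q2=11.00, Q4=11.00; dissipated=40.500
Op 3: CLOSE 5-1: Q_total=10.00, C_total=9.00, V=1.11; Q5=4.44, Q1=5.56; dissipated=6.944
Op 4: CLOSE 5-1: Q_total=10.00, C_total=9.00, V=1.11; Q5=4.44, Q1=5.56; dissipated=0.000
Op 5: CLOSE 4-3: Q_total=26.00, C_total=6.00, V=4.33; Q4=8.67, Q3=17.33; dissipated=2.042
Final charges: Q1=5.56, Q2=11.00, Q3=17.33, Q4=8.67, Q5=4.44

Answer: 11.00 μC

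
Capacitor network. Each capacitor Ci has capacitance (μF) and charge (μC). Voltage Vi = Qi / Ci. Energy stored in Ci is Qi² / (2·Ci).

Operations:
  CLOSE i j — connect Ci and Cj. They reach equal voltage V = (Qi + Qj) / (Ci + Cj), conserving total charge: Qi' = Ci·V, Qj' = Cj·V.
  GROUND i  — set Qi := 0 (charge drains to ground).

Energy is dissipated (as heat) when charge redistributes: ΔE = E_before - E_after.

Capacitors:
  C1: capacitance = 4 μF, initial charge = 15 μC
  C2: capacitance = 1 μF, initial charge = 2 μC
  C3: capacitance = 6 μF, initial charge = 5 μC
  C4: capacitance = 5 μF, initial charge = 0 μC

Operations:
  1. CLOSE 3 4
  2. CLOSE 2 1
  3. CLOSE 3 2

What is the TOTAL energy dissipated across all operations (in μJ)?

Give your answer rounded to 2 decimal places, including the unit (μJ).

Answer: 5.89 μJ

Derivation:
Initial: C1(4μF, Q=15μC, V=3.75V), C2(1μF, Q=2μC, V=2.00V), C3(6μF, Q=5μC, V=0.83V), C4(5μF, Q=0μC, V=0.00V)
Op 1: CLOSE 3-4: Q_total=5.00, C_total=11.00, V=0.45; Q3=2.73, Q4=2.27; dissipated=0.947
Op 2: CLOSE 2-1: Q_total=17.00, C_total=5.00, V=3.40; Q2=3.40, Q1=13.60; dissipated=1.225
Op 3: CLOSE 3-2: Q_total=6.13, C_total=7.00, V=0.88; Q3=5.25, Q2=0.88; dissipated=3.718
Total dissipated: 5.890 μJ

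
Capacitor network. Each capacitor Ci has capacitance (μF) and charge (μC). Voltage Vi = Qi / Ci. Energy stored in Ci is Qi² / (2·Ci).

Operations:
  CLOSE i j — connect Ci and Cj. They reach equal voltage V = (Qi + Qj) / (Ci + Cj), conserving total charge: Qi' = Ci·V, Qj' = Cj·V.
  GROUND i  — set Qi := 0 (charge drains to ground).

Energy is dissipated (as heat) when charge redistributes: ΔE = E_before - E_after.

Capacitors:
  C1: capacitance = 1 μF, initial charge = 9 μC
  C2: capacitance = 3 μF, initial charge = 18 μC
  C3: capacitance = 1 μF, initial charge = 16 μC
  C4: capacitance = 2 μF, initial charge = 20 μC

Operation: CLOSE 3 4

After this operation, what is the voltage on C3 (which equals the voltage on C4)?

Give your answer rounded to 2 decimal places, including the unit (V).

Answer: 12.00 V

Derivation:
Initial: C1(1μF, Q=9μC, V=9.00V), C2(3μF, Q=18μC, V=6.00V), C3(1μF, Q=16μC, V=16.00V), C4(2μF, Q=20μC, V=10.00V)
Op 1: CLOSE 3-4: Q_total=36.00, C_total=3.00, V=12.00; Q3=12.00, Q4=24.00; dissipated=12.000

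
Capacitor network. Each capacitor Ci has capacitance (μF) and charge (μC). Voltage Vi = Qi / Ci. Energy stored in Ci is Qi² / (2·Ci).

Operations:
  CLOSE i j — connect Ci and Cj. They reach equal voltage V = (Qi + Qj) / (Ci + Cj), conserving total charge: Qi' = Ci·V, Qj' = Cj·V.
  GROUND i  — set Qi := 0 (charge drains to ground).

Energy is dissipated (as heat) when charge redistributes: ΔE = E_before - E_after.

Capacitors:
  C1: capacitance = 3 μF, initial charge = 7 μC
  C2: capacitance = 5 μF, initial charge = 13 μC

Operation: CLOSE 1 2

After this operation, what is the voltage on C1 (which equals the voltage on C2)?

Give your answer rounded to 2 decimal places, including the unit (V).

Initial: C1(3μF, Q=7μC, V=2.33V), C2(5μF, Q=13μC, V=2.60V)
Op 1: CLOSE 1-2: Q_total=20.00, C_total=8.00, V=2.50; Q1=7.50, Q2=12.50; dissipated=0.067

Answer: 2.50 V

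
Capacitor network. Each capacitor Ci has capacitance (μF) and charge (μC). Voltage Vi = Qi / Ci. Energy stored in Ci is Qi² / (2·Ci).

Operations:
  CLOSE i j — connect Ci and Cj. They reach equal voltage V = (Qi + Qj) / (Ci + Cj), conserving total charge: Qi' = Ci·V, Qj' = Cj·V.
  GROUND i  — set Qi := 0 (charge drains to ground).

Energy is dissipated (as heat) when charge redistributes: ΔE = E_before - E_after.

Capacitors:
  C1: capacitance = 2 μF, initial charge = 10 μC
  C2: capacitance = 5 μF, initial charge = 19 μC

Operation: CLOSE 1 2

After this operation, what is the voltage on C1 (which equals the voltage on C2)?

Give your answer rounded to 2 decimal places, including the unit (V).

Answer: 4.14 V

Derivation:
Initial: C1(2μF, Q=10μC, V=5.00V), C2(5μF, Q=19μC, V=3.80V)
Op 1: CLOSE 1-2: Q_total=29.00, C_total=7.00, V=4.14; Q1=8.29, Q2=20.71; dissipated=1.029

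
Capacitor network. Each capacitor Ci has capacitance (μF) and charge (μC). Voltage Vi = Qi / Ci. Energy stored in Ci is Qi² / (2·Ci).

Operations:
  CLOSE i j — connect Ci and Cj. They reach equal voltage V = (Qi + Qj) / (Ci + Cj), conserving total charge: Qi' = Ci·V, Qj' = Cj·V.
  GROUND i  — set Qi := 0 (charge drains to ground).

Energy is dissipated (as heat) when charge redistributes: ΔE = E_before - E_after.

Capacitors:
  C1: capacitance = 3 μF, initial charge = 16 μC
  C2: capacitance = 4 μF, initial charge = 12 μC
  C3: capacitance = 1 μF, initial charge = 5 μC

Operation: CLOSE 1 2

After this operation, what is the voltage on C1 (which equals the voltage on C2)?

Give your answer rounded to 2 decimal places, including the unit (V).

Initial: C1(3μF, Q=16μC, V=5.33V), C2(4μF, Q=12μC, V=3.00V), C3(1μF, Q=5μC, V=5.00V)
Op 1: CLOSE 1-2: Q_total=28.00, C_total=7.00, V=4.00; Q1=12.00, Q2=16.00; dissipated=4.667

Answer: 4.00 V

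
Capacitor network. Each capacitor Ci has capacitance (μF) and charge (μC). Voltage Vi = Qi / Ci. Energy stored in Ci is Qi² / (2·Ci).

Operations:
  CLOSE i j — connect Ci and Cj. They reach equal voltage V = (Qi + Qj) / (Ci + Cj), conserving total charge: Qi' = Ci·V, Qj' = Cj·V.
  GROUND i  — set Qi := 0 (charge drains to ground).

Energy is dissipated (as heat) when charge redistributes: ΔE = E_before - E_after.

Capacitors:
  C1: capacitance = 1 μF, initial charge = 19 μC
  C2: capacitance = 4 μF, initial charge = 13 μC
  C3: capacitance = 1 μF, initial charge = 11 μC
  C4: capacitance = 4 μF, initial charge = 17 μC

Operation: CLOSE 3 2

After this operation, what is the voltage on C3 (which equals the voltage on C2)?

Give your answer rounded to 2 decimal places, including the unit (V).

Initial: C1(1μF, Q=19μC, V=19.00V), C2(4μF, Q=13μC, V=3.25V), C3(1μF, Q=11μC, V=11.00V), C4(4μF, Q=17μC, V=4.25V)
Op 1: CLOSE 3-2: Q_total=24.00, C_total=5.00, V=4.80; Q3=4.80, Q2=19.20; dissipated=24.025

Answer: 4.80 V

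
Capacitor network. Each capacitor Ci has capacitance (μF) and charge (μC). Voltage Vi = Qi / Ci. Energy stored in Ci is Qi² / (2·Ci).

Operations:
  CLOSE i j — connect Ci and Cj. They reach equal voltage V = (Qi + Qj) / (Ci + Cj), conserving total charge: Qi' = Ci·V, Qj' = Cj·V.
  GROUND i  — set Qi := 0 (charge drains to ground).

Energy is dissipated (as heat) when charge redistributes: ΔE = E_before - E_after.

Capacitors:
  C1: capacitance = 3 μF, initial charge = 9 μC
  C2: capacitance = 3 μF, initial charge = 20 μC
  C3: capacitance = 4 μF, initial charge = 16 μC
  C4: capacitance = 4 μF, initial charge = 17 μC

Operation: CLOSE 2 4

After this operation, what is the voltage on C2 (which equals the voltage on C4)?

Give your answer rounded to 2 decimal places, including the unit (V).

Initial: C1(3μF, Q=9μC, V=3.00V), C2(3μF, Q=20μC, V=6.67V), C3(4μF, Q=16μC, V=4.00V), C4(4μF, Q=17μC, V=4.25V)
Op 1: CLOSE 2-4: Q_total=37.00, C_total=7.00, V=5.29; Q2=15.86, Q4=21.14; dissipated=5.006

Answer: 5.29 V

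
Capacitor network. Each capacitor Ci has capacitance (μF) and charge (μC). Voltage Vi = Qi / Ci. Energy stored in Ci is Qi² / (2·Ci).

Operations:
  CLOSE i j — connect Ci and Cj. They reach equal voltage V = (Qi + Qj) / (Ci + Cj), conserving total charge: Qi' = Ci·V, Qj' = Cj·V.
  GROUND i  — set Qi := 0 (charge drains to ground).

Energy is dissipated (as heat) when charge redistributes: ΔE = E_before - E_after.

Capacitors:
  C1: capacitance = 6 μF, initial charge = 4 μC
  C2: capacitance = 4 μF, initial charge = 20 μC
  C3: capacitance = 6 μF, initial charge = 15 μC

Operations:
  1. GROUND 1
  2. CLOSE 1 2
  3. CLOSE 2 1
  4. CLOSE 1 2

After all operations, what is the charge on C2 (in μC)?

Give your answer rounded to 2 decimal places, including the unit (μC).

Initial: C1(6μF, Q=4μC, V=0.67V), C2(4μF, Q=20μC, V=5.00V), C3(6μF, Q=15μC, V=2.50V)
Op 1: GROUND 1: Q1=0; energy lost=1.333
Op 2: CLOSE 1-2: Q_total=20.00, C_total=10.00, V=2.00; Q1=12.00, Q2=8.00; dissipated=30.000
Op 3: CLOSE 2-1: Q_total=20.00, C_total=10.00, V=2.00; Q2=8.00, Q1=12.00; dissipated=0.000
Op 4: CLOSE 1-2: Q_total=20.00, C_total=10.00, V=2.00; Q1=12.00, Q2=8.00; dissipated=0.000
Final charges: Q1=12.00, Q2=8.00, Q3=15.00

Answer: 8.00 μC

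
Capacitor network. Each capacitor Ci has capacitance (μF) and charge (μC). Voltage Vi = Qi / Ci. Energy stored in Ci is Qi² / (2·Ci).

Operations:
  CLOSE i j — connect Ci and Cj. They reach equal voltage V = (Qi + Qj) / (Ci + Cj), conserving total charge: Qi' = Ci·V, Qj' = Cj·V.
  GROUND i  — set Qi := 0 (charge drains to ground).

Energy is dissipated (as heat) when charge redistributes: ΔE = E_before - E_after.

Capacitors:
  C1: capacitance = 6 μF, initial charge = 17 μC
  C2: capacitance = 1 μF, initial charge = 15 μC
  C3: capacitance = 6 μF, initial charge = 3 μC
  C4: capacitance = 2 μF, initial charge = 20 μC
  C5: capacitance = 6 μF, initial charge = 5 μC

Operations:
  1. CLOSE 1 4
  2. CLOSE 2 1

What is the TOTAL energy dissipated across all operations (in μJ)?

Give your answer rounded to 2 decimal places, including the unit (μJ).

Answer: 84.65 μJ

Derivation:
Initial: C1(6μF, Q=17μC, V=2.83V), C2(1μF, Q=15μC, V=15.00V), C3(6μF, Q=3μC, V=0.50V), C4(2μF, Q=20μC, V=10.00V), C5(6μF, Q=5μC, V=0.83V)
Op 1: CLOSE 1-4: Q_total=37.00, C_total=8.00, V=4.62; Q1=27.75, Q4=9.25; dissipated=38.521
Op 2: CLOSE 2-1: Q_total=42.75, C_total=7.00, V=6.11; Q2=6.11, Q1=36.64; dissipated=46.132
Total dissipated: 84.653 μJ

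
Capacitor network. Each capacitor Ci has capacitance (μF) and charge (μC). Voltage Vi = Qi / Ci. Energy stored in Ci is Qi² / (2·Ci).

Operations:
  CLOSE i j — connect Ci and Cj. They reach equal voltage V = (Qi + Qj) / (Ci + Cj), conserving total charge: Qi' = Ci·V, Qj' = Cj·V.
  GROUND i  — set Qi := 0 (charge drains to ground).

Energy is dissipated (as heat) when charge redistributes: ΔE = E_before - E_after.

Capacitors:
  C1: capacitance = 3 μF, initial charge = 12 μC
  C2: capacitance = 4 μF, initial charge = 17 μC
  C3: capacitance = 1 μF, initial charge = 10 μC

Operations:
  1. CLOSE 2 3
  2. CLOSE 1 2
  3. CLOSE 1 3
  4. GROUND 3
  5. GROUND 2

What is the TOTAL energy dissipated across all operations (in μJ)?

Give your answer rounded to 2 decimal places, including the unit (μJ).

Answer: 73.37 μJ

Derivation:
Initial: C1(3μF, Q=12μC, V=4.00V), C2(4μF, Q=17μC, V=4.25V), C3(1μF, Q=10μC, V=10.00V)
Op 1: CLOSE 2-3: Q_total=27.00, C_total=5.00, V=5.40; Q2=21.60, Q3=5.40; dissipated=13.225
Op 2: CLOSE 1-2: Q_total=33.60, C_total=7.00, V=4.80; Q1=14.40, Q2=19.20; dissipated=1.680
Op 3: CLOSE 1-3: Q_total=19.80, C_total=4.00, V=4.95; Q1=14.85, Q3=4.95; dissipated=0.135
Op 4: GROUND 3: Q3=0; energy lost=12.251
Op 5: GROUND 2: Q2=0; energy lost=46.080
Total dissipated: 73.371 μJ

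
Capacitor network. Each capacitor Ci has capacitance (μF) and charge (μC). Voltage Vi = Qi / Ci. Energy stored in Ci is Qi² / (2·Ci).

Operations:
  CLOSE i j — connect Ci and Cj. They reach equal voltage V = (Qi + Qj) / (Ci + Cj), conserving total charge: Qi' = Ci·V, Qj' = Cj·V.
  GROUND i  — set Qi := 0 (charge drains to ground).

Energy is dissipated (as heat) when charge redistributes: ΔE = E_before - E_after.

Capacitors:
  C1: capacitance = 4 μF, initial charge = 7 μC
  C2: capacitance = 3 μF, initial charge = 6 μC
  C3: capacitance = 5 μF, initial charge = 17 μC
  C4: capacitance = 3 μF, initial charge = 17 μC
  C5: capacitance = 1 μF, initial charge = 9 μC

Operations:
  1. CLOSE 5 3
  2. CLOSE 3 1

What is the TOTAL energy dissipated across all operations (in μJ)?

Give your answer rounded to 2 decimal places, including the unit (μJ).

Answer: 20.48 μJ

Derivation:
Initial: C1(4μF, Q=7μC, V=1.75V), C2(3μF, Q=6μC, V=2.00V), C3(5μF, Q=17μC, V=3.40V), C4(3μF, Q=17μC, V=5.67V), C5(1μF, Q=9μC, V=9.00V)
Op 1: CLOSE 5-3: Q_total=26.00, C_total=6.00, V=4.33; Q5=4.33, Q3=21.67; dissipated=13.067
Op 2: CLOSE 3-1: Q_total=28.67, C_total=9.00, V=3.19; Q3=15.93, Q1=12.74; dissipated=7.415
Total dissipated: 20.482 μJ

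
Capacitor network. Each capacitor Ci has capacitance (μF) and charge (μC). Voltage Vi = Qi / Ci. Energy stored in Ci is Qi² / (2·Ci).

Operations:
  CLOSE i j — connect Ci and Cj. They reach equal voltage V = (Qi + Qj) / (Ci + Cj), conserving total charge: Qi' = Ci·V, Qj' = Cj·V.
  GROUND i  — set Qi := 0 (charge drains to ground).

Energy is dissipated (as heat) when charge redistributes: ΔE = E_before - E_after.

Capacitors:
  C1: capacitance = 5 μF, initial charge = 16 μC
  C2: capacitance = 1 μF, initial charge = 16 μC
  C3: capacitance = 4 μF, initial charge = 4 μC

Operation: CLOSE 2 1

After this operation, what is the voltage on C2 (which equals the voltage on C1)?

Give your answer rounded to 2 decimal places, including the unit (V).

Answer: 5.33 V

Derivation:
Initial: C1(5μF, Q=16μC, V=3.20V), C2(1μF, Q=16μC, V=16.00V), C3(4μF, Q=4μC, V=1.00V)
Op 1: CLOSE 2-1: Q_total=32.00, C_total=6.00, V=5.33; Q2=5.33, Q1=26.67; dissipated=68.267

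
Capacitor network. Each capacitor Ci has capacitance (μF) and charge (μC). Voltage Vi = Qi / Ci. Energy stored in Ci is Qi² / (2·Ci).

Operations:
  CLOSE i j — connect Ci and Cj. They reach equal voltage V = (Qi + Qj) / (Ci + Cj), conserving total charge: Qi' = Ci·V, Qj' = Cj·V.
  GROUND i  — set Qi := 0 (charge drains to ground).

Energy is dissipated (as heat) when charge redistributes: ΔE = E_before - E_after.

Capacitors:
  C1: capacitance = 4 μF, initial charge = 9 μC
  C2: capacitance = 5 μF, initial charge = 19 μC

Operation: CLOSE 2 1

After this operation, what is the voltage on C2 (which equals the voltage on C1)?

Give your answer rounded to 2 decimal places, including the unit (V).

Answer: 3.11 V

Derivation:
Initial: C1(4μF, Q=9μC, V=2.25V), C2(5μF, Q=19μC, V=3.80V)
Op 1: CLOSE 2-1: Q_total=28.00, C_total=9.00, V=3.11; Q2=15.56, Q1=12.44; dissipated=2.669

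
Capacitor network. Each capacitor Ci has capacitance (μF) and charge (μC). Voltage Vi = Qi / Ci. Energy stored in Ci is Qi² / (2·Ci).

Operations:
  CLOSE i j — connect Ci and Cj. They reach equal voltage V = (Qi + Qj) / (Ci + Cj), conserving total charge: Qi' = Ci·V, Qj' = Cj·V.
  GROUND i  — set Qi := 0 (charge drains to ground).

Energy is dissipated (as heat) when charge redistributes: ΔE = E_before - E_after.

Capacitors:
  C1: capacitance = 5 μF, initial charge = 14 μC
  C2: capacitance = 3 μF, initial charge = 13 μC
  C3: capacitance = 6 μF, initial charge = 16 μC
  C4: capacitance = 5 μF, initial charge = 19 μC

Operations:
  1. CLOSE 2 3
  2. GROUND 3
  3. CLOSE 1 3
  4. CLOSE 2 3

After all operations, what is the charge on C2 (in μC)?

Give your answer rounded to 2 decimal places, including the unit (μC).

Initial: C1(5μF, Q=14μC, V=2.80V), C2(3μF, Q=13μC, V=4.33V), C3(6μF, Q=16μC, V=2.67V), C4(5μF, Q=19μC, V=3.80V)
Op 1: CLOSE 2-3: Q_total=29.00, C_total=9.00, V=3.22; Q2=9.67, Q3=19.33; dissipated=2.778
Op 2: GROUND 3: Q3=0; energy lost=31.148
Op 3: CLOSE 1-3: Q_total=14.00, C_total=11.00, V=1.27; Q1=6.36, Q3=7.64; dissipated=10.691
Op 4: CLOSE 2-3: Q_total=17.30, C_total=9.00, V=1.92; Q2=5.77, Q3=11.54; dissipated=3.801
Final charges: Q1=6.36, Q2=5.77, Q3=11.54, Q4=19.00

Answer: 5.77 μC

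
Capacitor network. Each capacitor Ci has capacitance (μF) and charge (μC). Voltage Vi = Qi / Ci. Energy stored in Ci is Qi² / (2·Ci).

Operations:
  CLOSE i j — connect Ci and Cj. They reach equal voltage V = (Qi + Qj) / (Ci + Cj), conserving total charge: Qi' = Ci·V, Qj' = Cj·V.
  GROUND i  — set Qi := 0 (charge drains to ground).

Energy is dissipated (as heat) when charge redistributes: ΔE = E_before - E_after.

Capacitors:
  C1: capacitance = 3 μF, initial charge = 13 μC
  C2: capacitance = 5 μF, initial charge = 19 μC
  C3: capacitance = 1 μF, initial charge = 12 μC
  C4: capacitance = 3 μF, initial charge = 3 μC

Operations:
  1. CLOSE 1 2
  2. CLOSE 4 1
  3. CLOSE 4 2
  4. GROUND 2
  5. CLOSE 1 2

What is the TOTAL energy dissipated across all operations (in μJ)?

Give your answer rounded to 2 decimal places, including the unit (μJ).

Answer: 44.53 μJ

Derivation:
Initial: C1(3μF, Q=13μC, V=4.33V), C2(5μF, Q=19μC, V=3.80V), C3(1μF, Q=12μC, V=12.00V), C4(3μF, Q=3μC, V=1.00V)
Op 1: CLOSE 1-2: Q_total=32.00, C_total=8.00, V=4.00; Q1=12.00, Q2=20.00; dissipated=0.267
Op 2: CLOSE 4-1: Q_total=15.00, C_total=6.00, V=2.50; Q4=7.50, Q1=7.50; dissipated=6.750
Op 3: CLOSE 4-2: Q_total=27.50, C_total=8.00, V=3.44; Q4=10.31, Q2=17.19; dissipated=2.109
Op 4: GROUND 2: Q2=0; energy lost=29.541
Op 5: CLOSE 1-2: Q_total=7.50, C_total=8.00, V=0.94; Q1=2.81, Q2=4.69; dissipated=5.859
Total dissipated: 44.526 μJ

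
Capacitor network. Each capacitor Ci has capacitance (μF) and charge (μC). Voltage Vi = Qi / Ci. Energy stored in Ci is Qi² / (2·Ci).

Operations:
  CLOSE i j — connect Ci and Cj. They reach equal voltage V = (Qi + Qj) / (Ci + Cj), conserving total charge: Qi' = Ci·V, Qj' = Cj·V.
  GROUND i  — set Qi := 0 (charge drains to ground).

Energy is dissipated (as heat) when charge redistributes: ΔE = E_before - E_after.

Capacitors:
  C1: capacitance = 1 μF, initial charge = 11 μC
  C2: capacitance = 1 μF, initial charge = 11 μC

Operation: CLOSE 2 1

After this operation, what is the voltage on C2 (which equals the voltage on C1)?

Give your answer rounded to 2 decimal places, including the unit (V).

Initial: C1(1μF, Q=11μC, V=11.00V), C2(1μF, Q=11μC, V=11.00V)
Op 1: CLOSE 2-1: Q_total=22.00, C_total=2.00, V=11.00; Q2=11.00, Q1=11.00; dissipated=0.000

Answer: 11.00 V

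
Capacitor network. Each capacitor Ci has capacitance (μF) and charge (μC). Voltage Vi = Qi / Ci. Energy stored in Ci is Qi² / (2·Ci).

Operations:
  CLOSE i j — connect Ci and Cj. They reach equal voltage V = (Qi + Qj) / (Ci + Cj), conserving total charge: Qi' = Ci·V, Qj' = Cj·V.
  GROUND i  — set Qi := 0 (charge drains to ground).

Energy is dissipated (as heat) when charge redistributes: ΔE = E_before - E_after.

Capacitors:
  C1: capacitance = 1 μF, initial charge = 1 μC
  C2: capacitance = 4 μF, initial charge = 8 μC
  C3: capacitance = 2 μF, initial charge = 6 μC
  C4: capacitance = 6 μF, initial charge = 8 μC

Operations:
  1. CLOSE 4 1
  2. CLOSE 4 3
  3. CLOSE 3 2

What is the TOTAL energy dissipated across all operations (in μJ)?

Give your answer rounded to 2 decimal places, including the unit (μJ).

Initial: C1(1μF, Q=1μC, V=1.00V), C2(4μF, Q=8μC, V=2.00V), C3(2μF, Q=6μC, V=3.00V), C4(6μF, Q=8μC, V=1.33V)
Op 1: CLOSE 4-1: Q_total=9.00, C_total=7.00, V=1.29; Q4=7.71, Q1=1.29; dissipated=0.048
Op 2: CLOSE 4-3: Q_total=13.71, C_total=8.00, V=1.71; Q4=10.29, Q3=3.43; dissipated=2.204
Op 3: CLOSE 3-2: Q_total=11.43, C_total=6.00, V=1.90; Q3=3.81, Q2=7.62; dissipated=0.054
Total dissipated: 2.306 μJ

Answer: 2.31 μJ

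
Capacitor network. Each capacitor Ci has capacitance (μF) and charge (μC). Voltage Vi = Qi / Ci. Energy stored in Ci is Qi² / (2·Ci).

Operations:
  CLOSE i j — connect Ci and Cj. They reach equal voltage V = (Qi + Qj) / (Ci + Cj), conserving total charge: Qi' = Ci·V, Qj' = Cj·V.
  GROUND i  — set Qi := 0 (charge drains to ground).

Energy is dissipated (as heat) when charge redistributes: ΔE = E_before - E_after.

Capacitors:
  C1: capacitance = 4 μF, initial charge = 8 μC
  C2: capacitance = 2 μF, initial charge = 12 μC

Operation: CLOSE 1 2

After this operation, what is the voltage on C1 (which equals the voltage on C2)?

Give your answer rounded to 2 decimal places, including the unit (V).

Answer: 3.33 V

Derivation:
Initial: C1(4μF, Q=8μC, V=2.00V), C2(2μF, Q=12μC, V=6.00V)
Op 1: CLOSE 1-2: Q_total=20.00, C_total=6.00, V=3.33; Q1=13.33, Q2=6.67; dissipated=10.667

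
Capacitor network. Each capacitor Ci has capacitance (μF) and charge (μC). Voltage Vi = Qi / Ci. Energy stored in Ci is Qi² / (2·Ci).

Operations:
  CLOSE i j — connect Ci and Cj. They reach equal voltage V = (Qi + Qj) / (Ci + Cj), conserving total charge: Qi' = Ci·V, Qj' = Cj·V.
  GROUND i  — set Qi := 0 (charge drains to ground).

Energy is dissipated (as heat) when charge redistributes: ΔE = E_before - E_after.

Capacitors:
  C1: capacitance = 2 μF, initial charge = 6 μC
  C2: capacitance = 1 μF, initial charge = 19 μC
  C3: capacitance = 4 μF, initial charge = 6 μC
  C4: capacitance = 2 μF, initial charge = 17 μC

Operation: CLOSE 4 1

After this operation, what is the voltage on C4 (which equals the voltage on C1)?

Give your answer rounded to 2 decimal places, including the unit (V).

Initial: C1(2μF, Q=6μC, V=3.00V), C2(1μF, Q=19μC, V=19.00V), C3(4μF, Q=6μC, V=1.50V), C4(2μF, Q=17μC, V=8.50V)
Op 1: CLOSE 4-1: Q_total=23.00, C_total=4.00, V=5.75; Q4=11.50, Q1=11.50; dissipated=15.125

Answer: 5.75 V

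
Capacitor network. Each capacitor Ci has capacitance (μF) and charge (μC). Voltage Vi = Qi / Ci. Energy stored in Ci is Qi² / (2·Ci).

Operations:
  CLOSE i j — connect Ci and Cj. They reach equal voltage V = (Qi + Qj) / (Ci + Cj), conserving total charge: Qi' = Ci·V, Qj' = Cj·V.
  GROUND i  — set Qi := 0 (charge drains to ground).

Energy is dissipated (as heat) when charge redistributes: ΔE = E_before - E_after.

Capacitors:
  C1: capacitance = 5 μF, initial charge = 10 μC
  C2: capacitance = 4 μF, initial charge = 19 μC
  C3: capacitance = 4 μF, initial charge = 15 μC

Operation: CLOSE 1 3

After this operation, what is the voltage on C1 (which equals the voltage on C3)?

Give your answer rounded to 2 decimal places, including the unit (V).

Answer: 2.78 V

Derivation:
Initial: C1(5μF, Q=10μC, V=2.00V), C2(4μF, Q=19μC, V=4.75V), C3(4μF, Q=15μC, V=3.75V)
Op 1: CLOSE 1-3: Q_total=25.00, C_total=9.00, V=2.78; Q1=13.89, Q3=11.11; dissipated=3.403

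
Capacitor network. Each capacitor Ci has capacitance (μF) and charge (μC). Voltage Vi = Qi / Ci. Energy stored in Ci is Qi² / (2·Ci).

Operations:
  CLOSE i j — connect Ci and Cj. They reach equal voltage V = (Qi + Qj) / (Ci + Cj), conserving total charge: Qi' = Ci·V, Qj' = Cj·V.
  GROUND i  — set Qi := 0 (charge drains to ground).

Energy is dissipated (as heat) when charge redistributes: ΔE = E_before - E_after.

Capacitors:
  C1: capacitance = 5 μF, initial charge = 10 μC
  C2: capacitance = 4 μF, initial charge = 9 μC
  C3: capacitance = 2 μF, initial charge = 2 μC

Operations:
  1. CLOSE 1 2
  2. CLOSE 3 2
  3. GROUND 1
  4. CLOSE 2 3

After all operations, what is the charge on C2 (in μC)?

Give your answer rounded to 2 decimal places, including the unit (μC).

Answer: 6.96 μC

Derivation:
Initial: C1(5μF, Q=10μC, V=2.00V), C2(4μF, Q=9μC, V=2.25V), C3(2μF, Q=2μC, V=1.00V)
Op 1: CLOSE 1-2: Q_total=19.00, C_total=9.00, V=2.11; Q1=10.56, Q2=8.44; dissipated=0.069
Op 2: CLOSE 3-2: Q_total=10.44, C_total=6.00, V=1.74; Q3=3.48, Q2=6.96; dissipated=0.823
Op 3: GROUND 1: Q1=0; energy lost=11.142
Op 4: CLOSE 2-3: Q_total=10.44, C_total=6.00, V=1.74; Q2=6.96, Q3=3.48; dissipated=0.000
Final charges: Q1=0.00, Q2=6.96, Q3=3.48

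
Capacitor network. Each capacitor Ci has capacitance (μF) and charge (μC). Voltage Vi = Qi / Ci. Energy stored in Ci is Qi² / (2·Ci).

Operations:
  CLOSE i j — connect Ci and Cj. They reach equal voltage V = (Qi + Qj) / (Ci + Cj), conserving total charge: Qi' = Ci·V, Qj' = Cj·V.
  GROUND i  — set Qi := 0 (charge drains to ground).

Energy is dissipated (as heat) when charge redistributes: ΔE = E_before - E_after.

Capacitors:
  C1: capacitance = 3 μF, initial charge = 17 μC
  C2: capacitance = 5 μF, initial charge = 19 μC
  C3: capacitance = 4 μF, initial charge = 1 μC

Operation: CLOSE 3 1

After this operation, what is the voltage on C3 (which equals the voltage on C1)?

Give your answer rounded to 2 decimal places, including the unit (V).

Initial: C1(3μF, Q=17μC, V=5.67V), C2(5μF, Q=19μC, V=3.80V), C3(4μF, Q=1μC, V=0.25V)
Op 1: CLOSE 3-1: Q_total=18.00, C_total=7.00, V=2.57; Q3=10.29, Q1=7.71; dissipated=25.149

Answer: 2.57 V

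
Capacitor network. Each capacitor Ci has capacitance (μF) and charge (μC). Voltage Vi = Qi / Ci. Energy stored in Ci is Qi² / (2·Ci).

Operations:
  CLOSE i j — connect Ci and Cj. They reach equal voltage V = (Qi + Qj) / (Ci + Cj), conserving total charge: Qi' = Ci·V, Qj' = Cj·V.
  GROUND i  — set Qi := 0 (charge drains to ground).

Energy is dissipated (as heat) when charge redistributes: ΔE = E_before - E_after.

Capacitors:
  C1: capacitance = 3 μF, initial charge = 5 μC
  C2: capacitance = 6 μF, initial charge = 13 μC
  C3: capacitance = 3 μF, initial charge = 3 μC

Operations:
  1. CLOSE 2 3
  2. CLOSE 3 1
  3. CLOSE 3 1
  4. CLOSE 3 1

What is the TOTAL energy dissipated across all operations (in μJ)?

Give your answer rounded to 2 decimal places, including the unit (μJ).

Initial: C1(3μF, Q=5μC, V=1.67V), C2(6μF, Q=13μC, V=2.17V), C3(3μF, Q=3μC, V=1.00V)
Op 1: CLOSE 2-3: Q_total=16.00, C_total=9.00, V=1.78; Q2=10.67, Q3=5.33; dissipated=1.361
Op 2: CLOSE 3-1: Q_total=10.33, C_total=6.00, V=1.72; Q3=5.17, Q1=5.17; dissipated=0.009
Op 3: CLOSE 3-1: Q_total=10.33, C_total=6.00, V=1.72; Q3=5.17, Q1=5.17; dissipated=0.000
Op 4: CLOSE 3-1: Q_total=10.33, C_total=6.00, V=1.72; Q3=5.17, Q1=5.17; dissipated=0.000
Total dissipated: 1.370 μJ

Answer: 1.37 μJ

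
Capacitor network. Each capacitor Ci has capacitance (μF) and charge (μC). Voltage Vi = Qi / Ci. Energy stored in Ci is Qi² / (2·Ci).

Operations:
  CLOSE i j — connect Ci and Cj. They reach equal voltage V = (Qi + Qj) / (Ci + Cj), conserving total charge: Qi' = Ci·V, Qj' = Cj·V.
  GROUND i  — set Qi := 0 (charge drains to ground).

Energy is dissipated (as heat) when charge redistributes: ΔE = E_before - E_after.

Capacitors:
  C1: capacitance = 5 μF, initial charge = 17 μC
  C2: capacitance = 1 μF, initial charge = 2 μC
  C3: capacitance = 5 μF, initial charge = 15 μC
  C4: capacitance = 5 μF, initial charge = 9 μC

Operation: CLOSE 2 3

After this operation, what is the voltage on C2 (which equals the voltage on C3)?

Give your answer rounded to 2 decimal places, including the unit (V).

Initial: C1(5μF, Q=17μC, V=3.40V), C2(1μF, Q=2μC, V=2.00V), C3(5μF, Q=15μC, V=3.00V), C4(5μF, Q=9μC, V=1.80V)
Op 1: CLOSE 2-3: Q_total=17.00, C_total=6.00, V=2.83; Q2=2.83, Q3=14.17; dissipated=0.417

Answer: 2.83 V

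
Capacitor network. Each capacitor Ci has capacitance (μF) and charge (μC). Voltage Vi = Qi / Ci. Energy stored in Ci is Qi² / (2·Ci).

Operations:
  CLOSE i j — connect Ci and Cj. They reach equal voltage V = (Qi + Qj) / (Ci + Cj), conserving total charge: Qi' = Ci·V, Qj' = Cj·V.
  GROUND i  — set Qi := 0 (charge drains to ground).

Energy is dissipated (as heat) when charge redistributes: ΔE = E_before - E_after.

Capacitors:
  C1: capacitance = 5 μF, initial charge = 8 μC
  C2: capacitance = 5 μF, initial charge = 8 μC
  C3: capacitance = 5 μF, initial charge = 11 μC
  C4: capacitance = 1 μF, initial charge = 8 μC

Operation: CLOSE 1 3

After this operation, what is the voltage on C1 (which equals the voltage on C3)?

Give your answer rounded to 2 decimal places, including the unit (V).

Answer: 1.90 V

Derivation:
Initial: C1(5μF, Q=8μC, V=1.60V), C2(5μF, Q=8μC, V=1.60V), C3(5μF, Q=11μC, V=2.20V), C4(1μF, Q=8μC, V=8.00V)
Op 1: CLOSE 1-3: Q_total=19.00, C_total=10.00, V=1.90; Q1=9.50, Q3=9.50; dissipated=0.450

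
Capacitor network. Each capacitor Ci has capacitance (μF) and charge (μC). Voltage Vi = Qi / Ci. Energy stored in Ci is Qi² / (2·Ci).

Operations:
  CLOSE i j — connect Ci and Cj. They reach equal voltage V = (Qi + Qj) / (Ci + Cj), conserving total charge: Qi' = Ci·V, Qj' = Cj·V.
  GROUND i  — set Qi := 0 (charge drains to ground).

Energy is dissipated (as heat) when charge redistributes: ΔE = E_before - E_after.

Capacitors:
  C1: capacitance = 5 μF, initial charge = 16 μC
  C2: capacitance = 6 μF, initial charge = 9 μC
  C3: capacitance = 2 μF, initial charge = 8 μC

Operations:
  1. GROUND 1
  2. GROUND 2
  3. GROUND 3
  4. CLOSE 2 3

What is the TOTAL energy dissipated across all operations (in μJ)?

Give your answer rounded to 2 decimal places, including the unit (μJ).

Initial: C1(5μF, Q=16μC, V=3.20V), C2(6μF, Q=9μC, V=1.50V), C3(2μF, Q=8μC, V=4.00V)
Op 1: GROUND 1: Q1=0; energy lost=25.600
Op 2: GROUND 2: Q2=0; energy lost=6.750
Op 3: GROUND 3: Q3=0; energy lost=16.000
Op 4: CLOSE 2-3: Q_total=0.00, C_total=8.00, V=0.00; Q2=0.00, Q3=0.00; dissipated=0.000
Total dissipated: 48.350 μJ

Answer: 48.35 μJ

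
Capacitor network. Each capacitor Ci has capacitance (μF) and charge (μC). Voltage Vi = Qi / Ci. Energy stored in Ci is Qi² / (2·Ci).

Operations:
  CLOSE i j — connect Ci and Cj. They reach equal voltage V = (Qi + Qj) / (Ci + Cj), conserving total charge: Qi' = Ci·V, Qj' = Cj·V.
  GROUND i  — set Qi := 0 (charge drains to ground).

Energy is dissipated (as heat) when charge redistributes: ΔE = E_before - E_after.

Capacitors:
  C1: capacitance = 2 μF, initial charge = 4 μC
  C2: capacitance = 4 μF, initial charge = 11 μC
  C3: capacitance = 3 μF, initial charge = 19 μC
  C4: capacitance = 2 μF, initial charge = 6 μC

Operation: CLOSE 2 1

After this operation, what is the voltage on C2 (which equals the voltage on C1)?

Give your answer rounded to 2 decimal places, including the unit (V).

Initial: C1(2μF, Q=4μC, V=2.00V), C2(4μF, Q=11μC, V=2.75V), C3(3μF, Q=19μC, V=6.33V), C4(2μF, Q=6μC, V=3.00V)
Op 1: CLOSE 2-1: Q_total=15.00, C_total=6.00, V=2.50; Q2=10.00, Q1=5.00; dissipated=0.375

Answer: 2.50 V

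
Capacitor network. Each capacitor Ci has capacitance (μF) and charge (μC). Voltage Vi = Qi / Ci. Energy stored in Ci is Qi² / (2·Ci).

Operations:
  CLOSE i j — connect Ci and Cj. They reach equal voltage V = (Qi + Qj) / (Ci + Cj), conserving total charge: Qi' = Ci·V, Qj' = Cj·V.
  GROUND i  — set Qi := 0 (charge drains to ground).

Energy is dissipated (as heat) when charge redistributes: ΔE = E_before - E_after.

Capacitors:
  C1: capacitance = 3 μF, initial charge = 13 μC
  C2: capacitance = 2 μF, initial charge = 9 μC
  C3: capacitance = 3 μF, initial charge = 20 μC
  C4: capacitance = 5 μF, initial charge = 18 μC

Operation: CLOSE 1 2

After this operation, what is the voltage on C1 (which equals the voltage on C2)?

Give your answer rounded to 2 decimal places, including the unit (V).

Initial: C1(3μF, Q=13μC, V=4.33V), C2(2μF, Q=9μC, V=4.50V), C3(3μF, Q=20μC, V=6.67V), C4(5μF, Q=18μC, V=3.60V)
Op 1: CLOSE 1-2: Q_total=22.00, C_total=5.00, V=4.40; Q1=13.20, Q2=8.80; dissipated=0.017

Answer: 4.40 V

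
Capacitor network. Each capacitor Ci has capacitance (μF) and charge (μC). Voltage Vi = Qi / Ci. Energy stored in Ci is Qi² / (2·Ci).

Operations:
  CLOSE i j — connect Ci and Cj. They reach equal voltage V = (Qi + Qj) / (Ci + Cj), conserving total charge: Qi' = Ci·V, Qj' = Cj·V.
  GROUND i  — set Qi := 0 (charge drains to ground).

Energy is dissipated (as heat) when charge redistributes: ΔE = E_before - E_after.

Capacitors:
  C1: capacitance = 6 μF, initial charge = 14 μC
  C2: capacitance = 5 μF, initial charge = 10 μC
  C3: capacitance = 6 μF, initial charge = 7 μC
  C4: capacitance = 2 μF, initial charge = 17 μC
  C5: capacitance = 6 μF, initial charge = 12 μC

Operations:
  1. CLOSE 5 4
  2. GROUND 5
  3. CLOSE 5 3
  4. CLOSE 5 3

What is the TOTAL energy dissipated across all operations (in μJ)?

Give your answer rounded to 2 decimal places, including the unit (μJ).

Answer: 73.15 μJ

Derivation:
Initial: C1(6μF, Q=14μC, V=2.33V), C2(5μF, Q=10μC, V=2.00V), C3(6μF, Q=7μC, V=1.17V), C4(2μF, Q=17μC, V=8.50V), C5(6μF, Q=12μC, V=2.00V)
Op 1: CLOSE 5-4: Q_total=29.00, C_total=8.00, V=3.62; Q5=21.75, Q4=7.25; dissipated=31.688
Op 2: GROUND 5: Q5=0; energy lost=39.422
Op 3: CLOSE 5-3: Q_total=7.00, C_total=12.00, V=0.58; Q5=3.50, Q3=3.50; dissipated=2.042
Op 4: CLOSE 5-3: Q_total=7.00, C_total=12.00, V=0.58; Q5=3.50, Q3=3.50; dissipated=0.000
Total dissipated: 73.151 μJ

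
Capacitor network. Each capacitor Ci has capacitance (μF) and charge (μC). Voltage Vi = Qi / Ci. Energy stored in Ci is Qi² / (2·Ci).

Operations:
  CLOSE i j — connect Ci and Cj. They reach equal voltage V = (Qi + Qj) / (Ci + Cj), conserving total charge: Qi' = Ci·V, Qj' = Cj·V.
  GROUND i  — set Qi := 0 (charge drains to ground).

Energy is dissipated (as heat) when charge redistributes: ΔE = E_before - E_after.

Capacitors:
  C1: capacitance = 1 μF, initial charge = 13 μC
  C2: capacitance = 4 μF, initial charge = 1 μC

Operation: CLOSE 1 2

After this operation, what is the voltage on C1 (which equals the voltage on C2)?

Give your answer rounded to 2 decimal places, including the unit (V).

Initial: C1(1μF, Q=13μC, V=13.00V), C2(4μF, Q=1μC, V=0.25V)
Op 1: CLOSE 1-2: Q_total=14.00, C_total=5.00, V=2.80; Q1=2.80, Q2=11.20; dissipated=65.025

Answer: 2.80 V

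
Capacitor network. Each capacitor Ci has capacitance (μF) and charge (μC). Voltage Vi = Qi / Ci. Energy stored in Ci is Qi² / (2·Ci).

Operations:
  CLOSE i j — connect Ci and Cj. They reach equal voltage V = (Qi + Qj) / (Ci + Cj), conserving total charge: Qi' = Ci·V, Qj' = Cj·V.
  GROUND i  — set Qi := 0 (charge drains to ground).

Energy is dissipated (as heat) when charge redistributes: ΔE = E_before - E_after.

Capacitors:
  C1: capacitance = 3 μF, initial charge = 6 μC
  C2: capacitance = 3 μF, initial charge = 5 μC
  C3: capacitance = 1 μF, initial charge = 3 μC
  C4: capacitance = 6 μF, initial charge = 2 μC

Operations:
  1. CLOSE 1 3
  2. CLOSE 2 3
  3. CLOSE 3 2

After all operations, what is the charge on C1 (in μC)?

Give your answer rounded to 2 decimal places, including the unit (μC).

Answer: 6.75 μC

Derivation:
Initial: C1(3μF, Q=6μC, V=2.00V), C2(3μF, Q=5μC, V=1.67V), C3(1μF, Q=3μC, V=3.00V), C4(6μF, Q=2μC, V=0.33V)
Op 1: CLOSE 1-3: Q_total=9.00, C_total=4.00, V=2.25; Q1=6.75, Q3=2.25; dissipated=0.375
Op 2: CLOSE 2-3: Q_total=7.25, C_total=4.00, V=1.81; Q2=5.44, Q3=1.81; dissipated=0.128
Op 3: CLOSE 3-2: Q_total=7.25, C_total=4.00, V=1.81; Q3=1.81, Q2=5.44; dissipated=0.000
Final charges: Q1=6.75, Q2=5.44, Q3=1.81, Q4=2.00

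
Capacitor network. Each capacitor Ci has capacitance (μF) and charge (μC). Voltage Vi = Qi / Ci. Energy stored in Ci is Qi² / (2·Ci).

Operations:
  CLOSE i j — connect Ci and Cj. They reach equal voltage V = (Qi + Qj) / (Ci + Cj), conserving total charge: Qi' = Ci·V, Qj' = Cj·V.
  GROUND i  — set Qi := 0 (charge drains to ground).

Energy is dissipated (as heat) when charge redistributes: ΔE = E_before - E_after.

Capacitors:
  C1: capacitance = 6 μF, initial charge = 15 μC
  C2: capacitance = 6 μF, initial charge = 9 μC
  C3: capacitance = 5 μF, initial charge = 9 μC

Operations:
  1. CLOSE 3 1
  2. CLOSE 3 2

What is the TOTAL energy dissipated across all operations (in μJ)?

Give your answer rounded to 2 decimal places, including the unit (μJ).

Initial: C1(6μF, Q=15μC, V=2.50V), C2(6μF, Q=9μC, V=1.50V), C3(5μF, Q=9μC, V=1.80V)
Op 1: CLOSE 3-1: Q_total=24.00, C_total=11.00, V=2.18; Q3=10.91, Q1=13.09; dissipated=0.668
Op 2: CLOSE 3-2: Q_total=19.91, C_total=11.00, V=1.81; Q3=9.05, Q2=10.86; dissipated=0.634
Total dissipated: 1.302 μJ

Answer: 1.30 μJ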